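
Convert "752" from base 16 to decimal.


Input: "752" in base 16
Positional expansion:
  Digit '7' (value 7) x 16^2 = 1792
  Digit '5' (value 5) x 16^1 = 80
  Digit '2' (value 2) x 16^0 = 2
Sum = 1874

1874


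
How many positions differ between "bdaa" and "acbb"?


Comparing "bdaa" and "acbb" position by position:
  Position 0: 'b' vs 'a' => DIFFER
  Position 1: 'd' vs 'c' => DIFFER
  Position 2: 'a' vs 'b' => DIFFER
  Position 3: 'a' vs 'b' => DIFFER
Positions that differ: 4

4


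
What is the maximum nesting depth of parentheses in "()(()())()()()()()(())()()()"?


Input: "()(()())()()()()()(())()()()"
Tracking depth:
  Position 0 '(': depth becomes 1
  Position 1 ')': depth becomes 0
  Position 2 '(': depth becomes 1
  Position 3 '(': depth becomes 2
  Position 4 ')': depth becomes 1
  Position 5 '(': depth becomes 2
  Position 6 ')': depth becomes 1
  Position 7 ')': depth becomes 0
  Position 8 '(': depth becomes 1
  Position 9 ')': depth becomes 0
  Position 10 '(': depth becomes 1
  Position 11 ')': depth becomes 0
  Position 12 '(': depth becomes 1
  Position 13 ')': depth becomes 0
  Position 14 '(': depth becomes 1
  Position 15 ')': depth becomes 0
  Position 16 '(': depth becomes 1
  Position 17 ')': depth becomes 0
  Position 18 '(': depth becomes 1
  Position 19 '(': depth becomes 2
  Position 20 ')': depth becomes 1
  Position 21 ')': depth becomes 0
  Position 22 '(': depth becomes 1
  Position 23 ')': depth becomes 0
  Position 24 '(': depth becomes 1
  Position 25 ')': depth becomes 0
  Position 26 '(': depth becomes 1
  Position 27 ')': depth becomes 0
Maximum depth reached: 2

2


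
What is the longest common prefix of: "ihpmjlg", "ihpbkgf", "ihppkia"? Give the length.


Words: ihpmjlg, ihpbkgf, ihppkia
  Position 0: all 'i' => match
  Position 1: all 'h' => match
  Position 2: all 'p' => match
  Position 3: ('m', 'b', 'p') => mismatch, stop
LCP = "ihp" (length 3)

3


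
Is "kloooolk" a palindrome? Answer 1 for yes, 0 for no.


Input: kloooolk
Reversed: kloooolk
  Compare pos 0 ('k') with pos 7 ('k'): match
  Compare pos 1 ('l') with pos 6 ('l'): match
  Compare pos 2 ('o') with pos 5 ('o'): match
  Compare pos 3 ('o') with pos 4 ('o'): match
Result: palindrome

1


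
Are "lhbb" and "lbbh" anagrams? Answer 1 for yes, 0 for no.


Strings: "lhbb", "lbbh"
Sorted first:  bbhl
Sorted second: bbhl
Sorted forms match => anagrams

1


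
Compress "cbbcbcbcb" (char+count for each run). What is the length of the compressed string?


Input: cbbcbcbcb
Runs:
  'c' x 1 => "c1"
  'b' x 2 => "b2"
  'c' x 1 => "c1"
  'b' x 1 => "b1"
  'c' x 1 => "c1"
  'b' x 1 => "b1"
  'c' x 1 => "c1"
  'b' x 1 => "b1"
Compressed: "c1b2c1b1c1b1c1b1"
Compressed length: 16

16


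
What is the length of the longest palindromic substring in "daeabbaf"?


Input: "daeabbaf"
Checking substrings for palindromes:
  [3:7] "abba" (len 4) => palindrome
  [1:4] "aea" (len 3) => palindrome
  [4:6] "bb" (len 2) => palindrome
Longest palindromic substring: "abba" with length 4

4


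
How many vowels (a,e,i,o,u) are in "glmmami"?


Input: glmmami
Checking each character:
  'g' at position 0: consonant
  'l' at position 1: consonant
  'm' at position 2: consonant
  'm' at position 3: consonant
  'a' at position 4: vowel (running total: 1)
  'm' at position 5: consonant
  'i' at position 6: vowel (running total: 2)
Total vowels: 2

2


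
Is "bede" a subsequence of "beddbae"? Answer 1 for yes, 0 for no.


Check if "bede" is a subsequence of "beddbae"
Greedy scan:
  Position 0 ('b'): matches sub[0] = 'b'
  Position 1 ('e'): matches sub[1] = 'e'
  Position 2 ('d'): matches sub[2] = 'd'
  Position 3 ('d'): no match needed
  Position 4 ('b'): no match needed
  Position 5 ('a'): no match needed
  Position 6 ('e'): matches sub[3] = 'e'
All 4 characters matched => is a subsequence

1


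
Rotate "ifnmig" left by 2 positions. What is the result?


Input: "ifnmig", rotate left by 2
First 2 characters: "if"
Remaining characters: "nmig"
Concatenate remaining + first: "nmig" + "if" = "nmigif"

nmigif


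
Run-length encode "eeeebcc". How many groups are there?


Input: eeeebcc
Scanning for consecutive runs:
  Group 1: 'e' x 4 (positions 0-3)
  Group 2: 'b' x 1 (positions 4-4)
  Group 3: 'c' x 2 (positions 5-6)
Total groups: 3

3


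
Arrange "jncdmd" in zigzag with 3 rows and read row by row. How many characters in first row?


Zigzag "jncdmd" into 3 rows:
Placing characters:
  'j' => row 0
  'n' => row 1
  'c' => row 2
  'd' => row 1
  'm' => row 0
  'd' => row 1
Rows:
  Row 0: "jm"
  Row 1: "ndd"
  Row 2: "c"
First row length: 2

2


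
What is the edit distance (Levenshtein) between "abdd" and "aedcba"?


Computing edit distance: "abdd" -> "aedcba"
DP table:
           a    e    d    c    b    a
      0    1    2    3    4    5    6
  a   1    0    1    2    3    4    5
  b   2    1    1    2    3    3    4
  d   3    2    2    1    2    3    4
  d   4    3    3    2    2    3    4
Edit distance = dp[4][6] = 4

4


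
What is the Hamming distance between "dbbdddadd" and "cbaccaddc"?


Comparing "dbbdddadd" and "cbaccaddc" position by position:
  Position 0: 'd' vs 'c' => differ
  Position 1: 'b' vs 'b' => same
  Position 2: 'b' vs 'a' => differ
  Position 3: 'd' vs 'c' => differ
  Position 4: 'd' vs 'c' => differ
  Position 5: 'd' vs 'a' => differ
  Position 6: 'a' vs 'd' => differ
  Position 7: 'd' vs 'd' => same
  Position 8: 'd' vs 'c' => differ
Total differences (Hamming distance): 7

7


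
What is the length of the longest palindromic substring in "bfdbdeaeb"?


Input: "bfdbdeaeb"
Checking substrings for palindromes:
  [2:5] "dbd" (len 3) => palindrome
  [5:8] "eae" (len 3) => palindrome
Longest palindromic substring: "dbd" with length 3

3


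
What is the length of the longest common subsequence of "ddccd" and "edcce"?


LCS of "ddccd" and "edcce"
DP table:
           e    d    c    c    e
      0    0    0    0    0    0
  d   0    0    1    1    1    1
  d   0    0    1    1    1    1
  c   0    0    1    2    2    2
  c   0    0    1    2    3    3
  d   0    0    1    2    3    3
LCS length = dp[5][5] = 3

3


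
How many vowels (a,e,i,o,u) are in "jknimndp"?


Input: jknimndp
Checking each character:
  'j' at position 0: consonant
  'k' at position 1: consonant
  'n' at position 2: consonant
  'i' at position 3: vowel (running total: 1)
  'm' at position 4: consonant
  'n' at position 5: consonant
  'd' at position 6: consonant
  'p' at position 7: consonant
Total vowels: 1

1


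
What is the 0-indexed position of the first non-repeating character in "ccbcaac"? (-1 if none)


Input: ccbcaac
Character frequencies:
  'a': 2
  'b': 1
  'c': 4
Scanning left to right for freq == 1:
  Position 0 ('c'): freq=4, skip
  Position 1 ('c'): freq=4, skip
  Position 2 ('b'): unique! => answer = 2

2


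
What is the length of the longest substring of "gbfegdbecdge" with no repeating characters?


Input: "gbfegdbecdge"
Sliding window (track last position of each char):
  Position 0 ('g'): window [0,0] length 1 -- new best
  Position 1 ('b'): window [0,1] length 2 -- new best
  Position 2 ('f'): window [0,2] length 3 -- new best
  Position 3 ('e'): window [0,3] length 4 -- new best
  Position 4 ('g'): repeat (last at 0), move window start to 1
  Position 4 ('g'): window [1,4] length 4
  Position 5 ('d'): window [1,5] length 5 -- new best
  Position 6 ('b'): repeat (last at 1), move window start to 2
  Position 6 ('b'): window [2,6] length 5
  Position 7 ('e'): repeat (last at 3), move window start to 4
  Position 7 ('e'): window [4,7] length 4
  Position 8 ('c'): window [4,8] length 5
  Position 9 ('d'): repeat (last at 5), move window start to 6
  Position 9 ('d'): window [6,9] length 4
  Position 10 ('g'): window [6,10] length 5
  Position 11 ('e'): repeat (last at 7), move window start to 8
  Position 11 ('e'): window [8,11] length 4
Longest substring with no repeats: "bfegd" with length 5

5


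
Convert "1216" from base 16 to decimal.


Input: "1216" in base 16
Positional expansion:
  Digit '1' (value 1) x 16^3 = 4096
  Digit '2' (value 2) x 16^2 = 512
  Digit '1' (value 1) x 16^1 = 16
  Digit '6' (value 6) x 16^0 = 6
Sum = 4630

4630


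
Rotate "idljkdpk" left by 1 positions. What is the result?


Input: "idljkdpk", rotate left by 1
First 1 characters: "i"
Remaining characters: "dljkdpk"
Concatenate remaining + first: "dljkdpk" + "i" = "dljkdpki"

dljkdpki


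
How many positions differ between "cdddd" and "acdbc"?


Comparing "cdddd" and "acdbc" position by position:
  Position 0: 'c' vs 'a' => DIFFER
  Position 1: 'd' vs 'c' => DIFFER
  Position 2: 'd' vs 'd' => same
  Position 3: 'd' vs 'b' => DIFFER
  Position 4: 'd' vs 'c' => DIFFER
Positions that differ: 4

4


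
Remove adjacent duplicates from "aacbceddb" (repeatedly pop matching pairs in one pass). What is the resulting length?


Input: aacbceddb
Stack-based adjacent duplicate removal:
  Read 'a': push. Stack: a
  Read 'a': matches stack top 'a' => pop. Stack: (empty)
  Read 'c': push. Stack: c
  Read 'b': push. Stack: cb
  Read 'c': push. Stack: cbc
  Read 'e': push. Stack: cbce
  Read 'd': push. Stack: cbced
  Read 'd': matches stack top 'd' => pop. Stack: cbce
  Read 'b': push. Stack: cbceb
Final stack: "cbceb" (length 5)

5


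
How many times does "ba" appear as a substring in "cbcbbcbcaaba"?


Searching for "ba" in "cbcbbcbcaaba"
Scanning each position:
  Position 0: "cb" => no
  Position 1: "bc" => no
  Position 2: "cb" => no
  Position 3: "bb" => no
  Position 4: "bc" => no
  Position 5: "cb" => no
  Position 6: "bc" => no
  Position 7: "ca" => no
  Position 8: "aa" => no
  Position 9: "ab" => no
  Position 10: "ba" => MATCH
Total occurrences: 1

1


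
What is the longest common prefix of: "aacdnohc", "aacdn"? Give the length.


Words: aacdnohc, aacdn
  Position 0: all 'a' => match
  Position 1: all 'a' => match
  Position 2: all 'c' => match
  Position 3: all 'd' => match
  Position 4: all 'n' => match
LCP = "aacdn" (length 5)

5


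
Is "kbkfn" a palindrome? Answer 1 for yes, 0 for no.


Input: kbkfn
Reversed: nfkbk
  Compare pos 0 ('k') with pos 4 ('n'): MISMATCH
  Compare pos 1 ('b') with pos 3 ('f'): MISMATCH
Result: not a palindrome

0


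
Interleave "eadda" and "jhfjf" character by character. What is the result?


Interleaving "eadda" and "jhfjf":
  Position 0: 'e' from first, 'j' from second => "ej"
  Position 1: 'a' from first, 'h' from second => "ah"
  Position 2: 'd' from first, 'f' from second => "df"
  Position 3: 'd' from first, 'j' from second => "dj"
  Position 4: 'a' from first, 'f' from second => "af"
Result: ejahdfdjaf

ejahdfdjaf


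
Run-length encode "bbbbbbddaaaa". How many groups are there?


Input: bbbbbbddaaaa
Scanning for consecutive runs:
  Group 1: 'b' x 6 (positions 0-5)
  Group 2: 'd' x 2 (positions 6-7)
  Group 3: 'a' x 4 (positions 8-11)
Total groups: 3

3


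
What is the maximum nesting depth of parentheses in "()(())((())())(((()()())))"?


Input: "()(())((())())(((()()())))"
Tracking depth:
  Position 0 '(': depth becomes 1
  Position 1 ')': depth becomes 0
  Position 2 '(': depth becomes 1
  Position 3 '(': depth becomes 2
  Position 4 ')': depth becomes 1
  Position 5 ')': depth becomes 0
  Position 6 '(': depth becomes 1
  Position 7 '(': depth becomes 2
  Position 8 '(': depth becomes 3
  Position 9 ')': depth becomes 2
  Position 10 ')': depth becomes 1
  Position 11 '(': depth becomes 2
  Position 12 ')': depth becomes 1
  Position 13 ')': depth becomes 0
  Position 14 '(': depth becomes 1
  Position 15 '(': depth becomes 2
  Position 16 '(': depth becomes 3
  Position 17 '(': depth becomes 4
  Position 18 ')': depth becomes 3
  Position 19 '(': depth becomes 4
  Position 20 ')': depth becomes 3
  Position 21 '(': depth becomes 4
  Position 22 ')': depth becomes 3
  Position 23 ')': depth becomes 2
  Position 24 ')': depth becomes 1
  Position 25 ')': depth becomes 0
Maximum depth reached: 4

4


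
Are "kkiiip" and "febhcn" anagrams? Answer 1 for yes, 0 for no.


Strings: "kkiiip", "febhcn"
Sorted first:  iiikkp
Sorted second: bcefhn
Differ at position 0: 'i' vs 'b' => not anagrams

0


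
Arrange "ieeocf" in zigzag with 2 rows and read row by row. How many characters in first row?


Zigzag "ieeocf" into 2 rows:
Placing characters:
  'i' => row 0
  'e' => row 1
  'e' => row 0
  'o' => row 1
  'c' => row 0
  'f' => row 1
Rows:
  Row 0: "iec"
  Row 1: "eof"
First row length: 3

3


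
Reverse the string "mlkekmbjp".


Input: mlkekmbjp
Reading characters right to left:
  Position 8: 'p'
  Position 7: 'j'
  Position 6: 'b'
  Position 5: 'm'
  Position 4: 'k'
  Position 3: 'e'
  Position 2: 'k'
  Position 1: 'l'
  Position 0: 'm'
Reversed: pjbmkeklm

pjbmkeklm


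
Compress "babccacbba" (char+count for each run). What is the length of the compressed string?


Input: babccacbba
Runs:
  'b' x 1 => "b1"
  'a' x 1 => "a1"
  'b' x 1 => "b1"
  'c' x 2 => "c2"
  'a' x 1 => "a1"
  'c' x 1 => "c1"
  'b' x 2 => "b2"
  'a' x 1 => "a1"
Compressed: "b1a1b1c2a1c1b2a1"
Compressed length: 16

16


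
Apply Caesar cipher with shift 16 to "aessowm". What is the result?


Caesar cipher: shift "aessowm" by 16
  'a' (pos 0) + 16 = pos 16 = 'q'
  'e' (pos 4) + 16 = pos 20 = 'u'
  's' (pos 18) + 16 = pos 8 = 'i'
  's' (pos 18) + 16 = pos 8 = 'i'
  'o' (pos 14) + 16 = pos 4 = 'e'
  'w' (pos 22) + 16 = pos 12 = 'm'
  'm' (pos 12) + 16 = pos 2 = 'c'
Result: quiiemc

quiiemc


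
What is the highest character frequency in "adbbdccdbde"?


Input: adbbdccdbde
Character counts:
  'a': 1
  'b': 3
  'c': 2
  'd': 4
  'e': 1
Maximum frequency: 4

4


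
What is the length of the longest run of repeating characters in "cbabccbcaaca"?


Input: "cbabccbcaaca"
Scanning for longest run:
  Position 1 ('b'): new char, reset run to 1
  Position 2 ('a'): new char, reset run to 1
  Position 3 ('b'): new char, reset run to 1
  Position 4 ('c'): new char, reset run to 1
  Position 5 ('c'): continues run of 'c', length=2
  Position 6 ('b'): new char, reset run to 1
  Position 7 ('c'): new char, reset run to 1
  Position 8 ('a'): new char, reset run to 1
  Position 9 ('a'): continues run of 'a', length=2
  Position 10 ('c'): new char, reset run to 1
  Position 11 ('a'): new char, reset run to 1
Longest run: 'c' with length 2

2


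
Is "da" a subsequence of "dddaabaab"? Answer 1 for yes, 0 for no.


Check if "da" is a subsequence of "dddaabaab"
Greedy scan:
  Position 0 ('d'): matches sub[0] = 'd'
  Position 1 ('d'): no match needed
  Position 2 ('d'): no match needed
  Position 3 ('a'): matches sub[1] = 'a'
  Position 4 ('a'): no match needed
  Position 5 ('b'): no match needed
  Position 6 ('a'): no match needed
  Position 7 ('a'): no match needed
  Position 8 ('b'): no match needed
All 2 characters matched => is a subsequence

1


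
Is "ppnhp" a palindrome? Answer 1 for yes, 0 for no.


Input: ppnhp
Reversed: phnpp
  Compare pos 0 ('p') with pos 4 ('p'): match
  Compare pos 1 ('p') with pos 3 ('h'): MISMATCH
Result: not a palindrome

0


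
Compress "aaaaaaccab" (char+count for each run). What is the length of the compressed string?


Input: aaaaaaccab
Runs:
  'a' x 6 => "a6"
  'c' x 2 => "c2"
  'a' x 1 => "a1"
  'b' x 1 => "b1"
Compressed: "a6c2a1b1"
Compressed length: 8

8


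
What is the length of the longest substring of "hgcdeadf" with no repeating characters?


Input: "hgcdeadf"
Sliding window (track last position of each char):
  Position 0 ('h'): window [0,0] length 1 -- new best
  Position 1 ('g'): window [0,1] length 2 -- new best
  Position 2 ('c'): window [0,2] length 3 -- new best
  Position 3 ('d'): window [0,3] length 4 -- new best
  Position 4 ('e'): window [0,4] length 5 -- new best
  Position 5 ('a'): window [0,5] length 6 -- new best
  Position 6 ('d'): repeat (last at 3), move window start to 4
  Position 6 ('d'): window [4,6] length 3
  Position 7 ('f'): window [4,7] length 4
Longest substring with no repeats: "hgcdea" with length 6

6


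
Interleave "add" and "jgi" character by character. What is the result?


Interleaving "add" and "jgi":
  Position 0: 'a' from first, 'j' from second => "aj"
  Position 1: 'd' from first, 'g' from second => "dg"
  Position 2: 'd' from first, 'i' from second => "di"
Result: ajdgdi

ajdgdi


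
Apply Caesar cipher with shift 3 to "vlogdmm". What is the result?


Caesar cipher: shift "vlogdmm" by 3
  'v' (pos 21) + 3 = pos 24 = 'y'
  'l' (pos 11) + 3 = pos 14 = 'o'
  'o' (pos 14) + 3 = pos 17 = 'r'
  'g' (pos 6) + 3 = pos 9 = 'j'
  'd' (pos 3) + 3 = pos 6 = 'g'
  'm' (pos 12) + 3 = pos 15 = 'p'
  'm' (pos 12) + 3 = pos 15 = 'p'
Result: yorjgpp

yorjgpp


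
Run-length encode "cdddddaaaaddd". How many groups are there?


Input: cdddddaaaaddd
Scanning for consecutive runs:
  Group 1: 'c' x 1 (positions 0-0)
  Group 2: 'd' x 5 (positions 1-5)
  Group 3: 'a' x 4 (positions 6-9)
  Group 4: 'd' x 3 (positions 10-12)
Total groups: 4

4


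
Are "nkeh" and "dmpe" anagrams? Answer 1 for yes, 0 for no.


Strings: "nkeh", "dmpe"
Sorted first:  ehkn
Sorted second: demp
Differ at position 0: 'e' vs 'd' => not anagrams

0


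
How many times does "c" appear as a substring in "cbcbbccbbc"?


Searching for "c" in "cbcbbccbbc"
Scanning each position:
  Position 0: "c" => MATCH
  Position 1: "b" => no
  Position 2: "c" => MATCH
  Position 3: "b" => no
  Position 4: "b" => no
  Position 5: "c" => MATCH
  Position 6: "c" => MATCH
  Position 7: "b" => no
  Position 8: "b" => no
  Position 9: "c" => MATCH
Total occurrences: 5

5


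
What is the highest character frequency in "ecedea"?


Input: ecedea
Character counts:
  'a': 1
  'c': 1
  'd': 1
  'e': 3
Maximum frequency: 3

3


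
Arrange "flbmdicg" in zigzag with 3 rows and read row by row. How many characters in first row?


Zigzag "flbmdicg" into 3 rows:
Placing characters:
  'f' => row 0
  'l' => row 1
  'b' => row 2
  'm' => row 1
  'd' => row 0
  'i' => row 1
  'c' => row 2
  'g' => row 1
Rows:
  Row 0: "fd"
  Row 1: "lmig"
  Row 2: "bc"
First row length: 2

2


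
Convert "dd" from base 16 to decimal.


Input: "dd" in base 16
Positional expansion:
  Digit 'd' (value 13) x 16^1 = 208
  Digit 'd' (value 13) x 16^0 = 13
Sum = 221

221


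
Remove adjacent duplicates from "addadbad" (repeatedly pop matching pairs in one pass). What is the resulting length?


Input: addadbad
Stack-based adjacent duplicate removal:
  Read 'a': push. Stack: a
  Read 'd': push. Stack: ad
  Read 'd': matches stack top 'd' => pop. Stack: a
  Read 'a': matches stack top 'a' => pop. Stack: (empty)
  Read 'd': push. Stack: d
  Read 'b': push. Stack: db
  Read 'a': push. Stack: dba
  Read 'd': push. Stack: dbad
Final stack: "dbad" (length 4)

4


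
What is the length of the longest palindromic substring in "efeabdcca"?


Input: "efeabdcca"
Checking substrings for palindromes:
  [0:3] "efe" (len 3) => palindrome
  [6:8] "cc" (len 2) => palindrome
Longest palindromic substring: "efe" with length 3

3


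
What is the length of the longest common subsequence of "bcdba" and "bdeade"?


LCS of "bcdba" and "bdeade"
DP table:
           b    d    e    a    d    e
      0    0    0    0    0    0    0
  b   0    1    1    1    1    1    1
  c   0    1    1    1    1    1    1
  d   0    1    2    2    2    2    2
  b   0    1    2    2    2    2    2
  a   0    1    2    2    3    3    3
LCS length = dp[5][6] = 3

3


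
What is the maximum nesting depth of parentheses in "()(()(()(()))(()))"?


Input: "()(()(()(()))(()))"
Tracking depth:
  Position 0 '(': depth becomes 1
  Position 1 ')': depth becomes 0
  Position 2 '(': depth becomes 1
  Position 3 '(': depth becomes 2
  Position 4 ')': depth becomes 1
  Position 5 '(': depth becomes 2
  Position 6 '(': depth becomes 3
  Position 7 ')': depth becomes 2
  Position 8 '(': depth becomes 3
  Position 9 '(': depth becomes 4
  Position 10 ')': depth becomes 3
  Position 11 ')': depth becomes 2
  Position 12 ')': depth becomes 1
  Position 13 '(': depth becomes 2
  Position 14 '(': depth becomes 3
  Position 15 ')': depth becomes 2
  Position 16 ')': depth becomes 1
  Position 17 ')': depth becomes 0
Maximum depth reached: 4

4


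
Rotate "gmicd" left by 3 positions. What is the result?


Input: "gmicd", rotate left by 3
First 3 characters: "gmi"
Remaining characters: "cd"
Concatenate remaining + first: "cd" + "gmi" = "cdgmi"

cdgmi


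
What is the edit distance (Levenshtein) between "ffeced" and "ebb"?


Computing edit distance: "ffeced" -> "ebb"
DP table:
           e    b    b
      0    1    2    3
  f   1    1    2    3
  f   2    2    2    3
  e   3    2    3    3
  c   4    3    3    4
  e   5    4    4    4
  d   6    5    5    5
Edit distance = dp[6][3] = 5

5


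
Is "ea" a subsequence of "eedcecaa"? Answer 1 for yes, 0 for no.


Check if "ea" is a subsequence of "eedcecaa"
Greedy scan:
  Position 0 ('e'): matches sub[0] = 'e'
  Position 1 ('e'): no match needed
  Position 2 ('d'): no match needed
  Position 3 ('c'): no match needed
  Position 4 ('e'): no match needed
  Position 5 ('c'): no match needed
  Position 6 ('a'): matches sub[1] = 'a'
  Position 7 ('a'): no match needed
All 2 characters matched => is a subsequence

1


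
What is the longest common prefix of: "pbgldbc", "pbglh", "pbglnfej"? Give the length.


Words: pbgldbc, pbglh, pbglnfej
  Position 0: all 'p' => match
  Position 1: all 'b' => match
  Position 2: all 'g' => match
  Position 3: all 'l' => match
  Position 4: ('d', 'h', 'n') => mismatch, stop
LCP = "pbgl" (length 4)

4


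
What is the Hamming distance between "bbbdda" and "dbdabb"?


Comparing "bbbdda" and "dbdabb" position by position:
  Position 0: 'b' vs 'd' => differ
  Position 1: 'b' vs 'b' => same
  Position 2: 'b' vs 'd' => differ
  Position 3: 'd' vs 'a' => differ
  Position 4: 'd' vs 'b' => differ
  Position 5: 'a' vs 'b' => differ
Total differences (Hamming distance): 5

5


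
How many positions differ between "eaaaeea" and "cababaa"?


Comparing "eaaaeea" and "cababaa" position by position:
  Position 0: 'e' vs 'c' => DIFFER
  Position 1: 'a' vs 'a' => same
  Position 2: 'a' vs 'b' => DIFFER
  Position 3: 'a' vs 'a' => same
  Position 4: 'e' vs 'b' => DIFFER
  Position 5: 'e' vs 'a' => DIFFER
  Position 6: 'a' vs 'a' => same
Positions that differ: 4

4


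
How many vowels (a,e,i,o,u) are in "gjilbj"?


Input: gjilbj
Checking each character:
  'g' at position 0: consonant
  'j' at position 1: consonant
  'i' at position 2: vowel (running total: 1)
  'l' at position 3: consonant
  'b' at position 4: consonant
  'j' at position 5: consonant
Total vowels: 1

1


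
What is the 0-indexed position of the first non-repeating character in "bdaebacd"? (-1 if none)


Input: bdaebacd
Character frequencies:
  'a': 2
  'b': 2
  'c': 1
  'd': 2
  'e': 1
Scanning left to right for freq == 1:
  Position 0 ('b'): freq=2, skip
  Position 1 ('d'): freq=2, skip
  Position 2 ('a'): freq=2, skip
  Position 3 ('e'): unique! => answer = 3

3


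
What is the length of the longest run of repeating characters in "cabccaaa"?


Input: "cabccaaa"
Scanning for longest run:
  Position 1 ('a'): new char, reset run to 1
  Position 2 ('b'): new char, reset run to 1
  Position 3 ('c'): new char, reset run to 1
  Position 4 ('c'): continues run of 'c', length=2
  Position 5 ('a'): new char, reset run to 1
  Position 6 ('a'): continues run of 'a', length=2
  Position 7 ('a'): continues run of 'a', length=3
Longest run: 'a' with length 3

3


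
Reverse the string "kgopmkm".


Input: kgopmkm
Reading characters right to left:
  Position 6: 'm'
  Position 5: 'k'
  Position 4: 'm'
  Position 3: 'p'
  Position 2: 'o'
  Position 1: 'g'
  Position 0: 'k'
Reversed: mkmpogk

mkmpogk


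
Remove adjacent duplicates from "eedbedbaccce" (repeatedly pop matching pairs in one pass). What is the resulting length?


Input: eedbedbaccce
Stack-based adjacent duplicate removal:
  Read 'e': push. Stack: e
  Read 'e': matches stack top 'e' => pop. Stack: (empty)
  Read 'd': push. Stack: d
  Read 'b': push. Stack: db
  Read 'e': push. Stack: dbe
  Read 'd': push. Stack: dbed
  Read 'b': push. Stack: dbedb
  Read 'a': push. Stack: dbedba
  Read 'c': push. Stack: dbedbac
  Read 'c': matches stack top 'c' => pop. Stack: dbedba
  Read 'c': push. Stack: dbedbac
  Read 'e': push. Stack: dbedbace
Final stack: "dbedbace" (length 8)

8


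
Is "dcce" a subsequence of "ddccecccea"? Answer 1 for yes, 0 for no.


Check if "dcce" is a subsequence of "ddccecccea"
Greedy scan:
  Position 0 ('d'): matches sub[0] = 'd'
  Position 1 ('d'): no match needed
  Position 2 ('c'): matches sub[1] = 'c'
  Position 3 ('c'): matches sub[2] = 'c'
  Position 4 ('e'): matches sub[3] = 'e'
  Position 5 ('c'): no match needed
  Position 6 ('c'): no match needed
  Position 7 ('c'): no match needed
  Position 8 ('e'): no match needed
  Position 9 ('a'): no match needed
All 4 characters matched => is a subsequence

1


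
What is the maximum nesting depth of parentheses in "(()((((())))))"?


Input: "(()((((())))))"
Tracking depth:
  Position 0 '(': depth becomes 1
  Position 1 '(': depth becomes 2
  Position 2 ')': depth becomes 1
  Position 3 '(': depth becomes 2
  Position 4 '(': depth becomes 3
  Position 5 '(': depth becomes 4
  Position 6 '(': depth becomes 5
  Position 7 '(': depth becomes 6
  Position 8 ')': depth becomes 5
  Position 9 ')': depth becomes 4
  Position 10 ')': depth becomes 3
  Position 11 ')': depth becomes 2
  Position 12 ')': depth becomes 1
  Position 13 ')': depth becomes 0
Maximum depth reached: 6

6


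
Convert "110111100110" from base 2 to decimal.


Input: "110111100110" in base 2
Positional expansion:
  Digit '1' (value 1) x 2^11 = 2048
  Digit '1' (value 1) x 2^10 = 1024
  Digit '0' (value 0) x 2^9 = 0
  Digit '1' (value 1) x 2^8 = 256
  Digit '1' (value 1) x 2^7 = 128
  Digit '1' (value 1) x 2^6 = 64
  Digit '1' (value 1) x 2^5 = 32
  Digit '0' (value 0) x 2^4 = 0
  Digit '0' (value 0) x 2^3 = 0
  Digit '1' (value 1) x 2^2 = 4
  Digit '1' (value 1) x 2^1 = 2
  Digit '0' (value 0) x 2^0 = 0
Sum = 3558

3558


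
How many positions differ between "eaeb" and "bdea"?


Comparing "eaeb" and "bdea" position by position:
  Position 0: 'e' vs 'b' => DIFFER
  Position 1: 'a' vs 'd' => DIFFER
  Position 2: 'e' vs 'e' => same
  Position 3: 'b' vs 'a' => DIFFER
Positions that differ: 3

3


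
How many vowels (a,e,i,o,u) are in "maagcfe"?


Input: maagcfe
Checking each character:
  'm' at position 0: consonant
  'a' at position 1: vowel (running total: 1)
  'a' at position 2: vowel (running total: 2)
  'g' at position 3: consonant
  'c' at position 4: consonant
  'f' at position 5: consonant
  'e' at position 6: vowel (running total: 3)
Total vowels: 3

3


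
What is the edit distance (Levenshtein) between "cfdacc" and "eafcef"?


Computing edit distance: "cfdacc" -> "eafcef"
DP table:
           e    a    f    c    e    f
      0    1    2    3    4    5    6
  c   1    1    2    3    3    4    5
  f   2    2    2    2    3    4    4
  d   3    3    3    3    3    4    5
  a   4    4    3    4    4    4    5
  c   5    5    4    4    4    5    5
  c   6    6    5    5    4    5    6
Edit distance = dp[6][6] = 6

6


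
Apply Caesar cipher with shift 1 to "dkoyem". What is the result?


Caesar cipher: shift "dkoyem" by 1
  'd' (pos 3) + 1 = pos 4 = 'e'
  'k' (pos 10) + 1 = pos 11 = 'l'
  'o' (pos 14) + 1 = pos 15 = 'p'
  'y' (pos 24) + 1 = pos 25 = 'z'
  'e' (pos 4) + 1 = pos 5 = 'f'
  'm' (pos 12) + 1 = pos 13 = 'n'
Result: elpzfn

elpzfn


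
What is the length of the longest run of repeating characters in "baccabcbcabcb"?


Input: "baccabcbcabcb"
Scanning for longest run:
  Position 1 ('a'): new char, reset run to 1
  Position 2 ('c'): new char, reset run to 1
  Position 3 ('c'): continues run of 'c', length=2
  Position 4 ('a'): new char, reset run to 1
  Position 5 ('b'): new char, reset run to 1
  Position 6 ('c'): new char, reset run to 1
  Position 7 ('b'): new char, reset run to 1
  Position 8 ('c'): new char, reset run to 1
  Position 9 ('a'): new char, reset run to 1
  Position 10 ('b'): new char, reset run to 1
  Position 11 ('c'): new char, reset run to 1
  Position 12 ('b'): new char, reset run to 1
Longest run: 'c' with length 2

2


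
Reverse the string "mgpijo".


Input: mgpijo
Reading characters right to left:
  Position 5: 'o'
  Position 4: 'j'
  Position 3: 'i'
  Position 2: 'p'
  Position 1: 'g'
  Position 0: 'm'
Reversed: ojipgm

ojipgm


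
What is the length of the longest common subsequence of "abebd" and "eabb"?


LCS of "abebd" and "eabb"
DP table:
           e    a    b    b
      0    0    0    0    0
  a   0    0    1    1    1
  b   0    0    1    2    2
  e   0    1    1    2    2
  b   0    1    1    2    3
  d   0    1    1    2    3
LCS length = dp[5][4] = 3

3


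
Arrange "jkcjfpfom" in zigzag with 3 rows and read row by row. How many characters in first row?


Zigzag "jkcjfpfom" into 3 rows:
Placing characters:
  'j' => row 0
  'k' => row 1
  'c' => row 2
  'j' => row 1
  'f' => row 0
  'p' => row 1
  'f' => row 2
  'o' => row 1
  'm' => row 0
Rows:
  Row 0: "jfm"
  Row 1: "kjpo"
  Row 2: "cf"
First row length: 3

3


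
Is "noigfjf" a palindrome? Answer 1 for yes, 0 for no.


Input: noigfjf
Reversed: fjfgion
  Compare pos 0 ('n') with pos 6 ('f'): MISMATCH
  Compare pos 1 ('o') with pos 5 ('j'): MISMATCH
  Compare pos 2 ('i') with pos 4 ('f'): MISMATCH
Result: not a palindrome

0


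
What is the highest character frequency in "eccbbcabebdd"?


Input: eccbbcabebdd
Character counts:
  'a': 1
  'b': 4
  'c': 3
  'd': 2
  'e': 2
Maximum frequency: 4

4


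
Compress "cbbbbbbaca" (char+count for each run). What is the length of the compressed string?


Input: cbbbbbbaca
Runs:
  'c' x 1 => "c1"
  'b' x 6 => "b6"
  'a' x 1 => "a1"
  'c' x 1 => "c1"
  'a' x 1 => "a1"
Compressed: "c1b6a1c1a1"
Compressed length: 10

10


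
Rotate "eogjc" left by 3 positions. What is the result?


Input: "eogjc", rotate left by 3
First 3 characters: "eog"
Remaining characters: "jc"
Concatenate remaining + first: "jc" + "eog" = "jceog"

jceog


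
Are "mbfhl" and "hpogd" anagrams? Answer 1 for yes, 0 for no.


Strings: "mbfhl", "hpogd"
Sorted first:  bfhlm
Sorted second: dghop
Differ at position 0: 'b' vs 'd' => not anagrams

0


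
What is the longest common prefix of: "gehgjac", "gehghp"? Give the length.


Words: gehgjac, gehghp
  Position 0: all 'g' => match
  Position 1: all 'e' => match
  Position 2: all 'h' => match
  Position 3: all 'g' => match
  Position 4: ('j', 'h') => mismatch, stop
LCP = "gehg" (length 4)

4


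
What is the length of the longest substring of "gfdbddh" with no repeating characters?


Input: "gfdbddh"
Sliding window (track last position of each char):
  Position 0 ('g'): window [0,0] length 1 -- new best
  Position 1 ('f'): window [0,1] length 2 -- new best
  Position 2 ('d'): window [0,2] length 3 -- new best
  Position 3 ('b'): window [0,3] length 4 -- new best
  Position 4 ('d'): repeat (last at 2), move window start to 3
  Position 4 ('d'): window [3,4] length 2
  Position 5 ('d'): repeat (last at 4), move window start to 5
  Position 5 ('d'): window [5,5] length 1
  Position 6 ('h'): window [5,6] length 2
Longest substring with no repeats: "gfdb" with length 4

4


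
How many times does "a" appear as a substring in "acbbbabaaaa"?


Searching for "a" in "acbbbabaaaa"
Scanning each position:
  Position 0: "a" => MATCH
  Position 1: "c" => no
  Position 2: "b" => no
  Position 3: "b" => no
  Position 4: "b" => no
  Position 5: "a" => MATCH
  Position 6: "b" => no
  Position 7: "a" => MATCH
  Position 8: "a" => MATCH
  Position 9: "a" => MATCH
  Position 10: "a" => MATCH
Total occurrences: 6

6


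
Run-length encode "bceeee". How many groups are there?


Input: bceeee
Scanning for consecutive runs:
  Group 1: 'b' x 1 (positions 0-0)
  Group 2: 'c' x 1 (positions 1-1)
  Group 3: 'e' x 4 (positions 2-5)
Total groups: 3

3


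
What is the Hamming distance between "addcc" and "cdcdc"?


Comparing "addcc" and "cdcdc" position by position:
  Position 0: 'a' vs 'c' => differ
  Position 1: 'd' vs 'd' => same
  Position 2: 'd' vs 'c' => differ
  Position 3: 'c' vs 'd' => differ
  Position 4: 'c' vs 'c' => same
Total differences (Hamming distance): 3

3


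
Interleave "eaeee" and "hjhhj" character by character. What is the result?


Interleaving "eaeee" and "hjhhj":
  Position 0: 'e' from first, 'h' from second => "eh"
  Position 1: 'a' from first, 'j' from second => "aj"
  Position 2: 'e' from first, 'h' from second => "eh"
  Position 3: 'e' from first, 'h' from second => "eh"
  Position 4: 'e' from first, 'j' from second => "ej"
Result: ehajehehej

ehajehehej


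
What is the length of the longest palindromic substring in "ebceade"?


Input: "ebceade"
Checking substrings for palindromes:
  No multi-char palindromic substrings found
Longest palindromic substring: "e" with length 1

1


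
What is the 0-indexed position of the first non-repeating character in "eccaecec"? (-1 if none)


Input: eccaecec
Character frequencies:
  'a': 1
  'c': 4
  'e': 3
Scanning left to right for freq == 1:
  Position 0 ('e'): freq=3, skip
  Position 1 ('c'): freq=4, skip
  Position 2 ('c'): freq=4, skip
  Position 3 ('a'): unique! => answer = 3

3


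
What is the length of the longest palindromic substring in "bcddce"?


Input: "bcddce"
Checking substrings for palindromes:
  [1:5] "cddc" (len 4) => palindrome
  [2:4] "dd" (len 2) => palindrome
Longest palindromic substring: "cddc" with length 4

4


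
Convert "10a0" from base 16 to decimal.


Input: "10a0" in base 16
Positional expansion:
  Digit '1' (value 1) x 16^3 = 4096
  Digit '0' (value 0) x 16^2 = 0
  Digit 'a' (value 10) x 16^1 = 160
  Digit '0' (value 0) x 16^0 = 0
Sum = 4256

4256


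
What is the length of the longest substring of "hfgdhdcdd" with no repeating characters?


Input: "hfgdhdcdd"
Sliding window (track last position of each char):
  Position 0 ('h'): window [0,0] length 1 -- new best
  Position 1 ('f'): window [0,1] length 2 -- new best
  Position 2 ('g'): window [0,2] length 3 -- new best
  Position 3 ('d'): window [0,3] length 4 -- new best
  Position 4 ('h'): repeat (last at 0), move window start to 1
  Position 4 ('h'): window [1,4] length 4
  Position 5 ('d'): repeat (last at 3), move window start to 4
  Position 5 ('d'): window [4,5] length 2
  Position 6 ('c'): window [4,6] length 3
  Position 7 ('d'): repeat (last at 5), move window start to 6
  Position 7 ('d'): window [6,7] length 2
  Position 8 ('d'): repeat (last at 7), move window start to 8
  Position 8 ('d'): window [8,8] length 1
Longest substring with no repeats: "hfgd" with length 4

4


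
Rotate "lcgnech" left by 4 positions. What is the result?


Input: "lcgnech", rotate left by 4
First 4 characters: "lcgn"
Remaining characters: "ech"
Concatenate remaining + first: "ech" + "lcgn" = "echlcgn"

echlcgn


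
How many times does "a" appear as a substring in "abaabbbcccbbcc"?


Searching for "a" in "abaabbbcccbbcc"
Scanning each position:
  Position 0: "a" => MATCH
  Position 1: "b" => no
  Position 2: "a" => MATCH
  Position 3: "a" => MATCH
  Position 4: "b" => no
  Position 5: "b" => no
  Position 6: "b" => no
  Position 7: "c" => no
  Position 8: "c" => no
  Position 9: "c" => no
  Position 10: "b" => no
  Position 11: "b" => no
  Position 12: "c" => no
  Position 13: "c" => no
Total occurrences: 3

3


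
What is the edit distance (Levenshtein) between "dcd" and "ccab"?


Computing edit distance: "dcd" -> "ccab"
DP table:
           c    c    a    b
      0    1    2    3    4
  d   1    1    2    3    4
  c   2    1    1    2    3
  d   3    2    2    2    3
Edit distance = dp[3][4] = 3

3


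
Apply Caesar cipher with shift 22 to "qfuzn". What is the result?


Caesar cipher: shift "qfuzn" by 22
  'q' (pos 16) + 22 = pos 12 = 'm'
  'f' (pos 5) + 22 = pos 1 = 'b'
  'u' (pos 20) + 22 = pos 16 = 'q'
  'z' (pos 25) + 22 = pos 21 = 'v'
  'n' (pos 13) + 22 = pos 9 = 'j'
Result: mbqvj

mbqvj


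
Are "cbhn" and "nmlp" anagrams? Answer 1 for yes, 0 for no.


Strings: "cbhn", "nmlp"
Sorted first:  bchn
Sorted second: lmnp
Differ at position 0: 'b' vs 'l' => not anagrams

0


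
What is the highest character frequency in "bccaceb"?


Input: bccaceb
Character counts:
  'a': 1
  'b': 2
  'c': 3
  'e': 1
Maximum frequency: 3

3


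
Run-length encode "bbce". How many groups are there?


Input: bbce
Scanning for consecutive runs:
  Group 1: 'b' x 2 (positions 0-1)
  Group 2: 'c' x 1 (positions 2-2)
  Group 3: 'e' x 1 (positions 3-3)
Total groups: 3

3


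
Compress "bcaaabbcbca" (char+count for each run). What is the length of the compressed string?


Input: bcaaabbcbca
Runs:
  'b' x 1 => "b1"
  'c' x 1 => "c1"
  'a' x 3 => "a3"
  'b' x 2 => "b2"
  'c' x 1 => "c1"
  'b' x 1 => "b1"
  'c' x 1 => "c1"
  'a' x 1 => "a1"
Compressed: "b1c1a3b2c1b1c1a1"
Compressed length: 16

16


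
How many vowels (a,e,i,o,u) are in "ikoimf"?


Input: ikoimf
Checking each character:
  'i' at position 0: vowel (running total: 1)
  'k' at position 1: consonant
  'o' at position 2: vowel (running total: 2)
  'i' at position 3: vowel (running total: 3)
  'm' at position 4: consonant
  'f' at position 5: consonant
Total vowels: 3

3


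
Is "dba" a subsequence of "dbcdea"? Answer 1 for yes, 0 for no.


Check if "dba" is a subsequence of "dbcdea"
Greedy scan:
  Position 0 ('d'): matches sub[0] = 'd'
  Position 1 ('b'): matches sub[1] = 'b'
  Position 2 ('c'): no match needed
  Position 3 ('d'): no match needed
  Position 4 ('e'): no match needed
  Position 5 ('a'): matches sub[2] = 'a'
All 3 characters matched => is a subsequence

1


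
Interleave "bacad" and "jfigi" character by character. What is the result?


Interleaving "bacad" and "jfigi":
  Position 0: 'b' from first, 'j' from second => "bj"
  Position 1: 'a' from first, 'f' from second => "af"
  Position 2: 'c' from first, 'i' from second => "ci"
  Position 3: 'a' from first, 'g' from second => "ag"
  Position 4: 'd' from first, 'i' from second => "di"
Result: bjafciagdi

bjafciagdi


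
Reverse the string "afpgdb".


Input: afpgdb
Reading characters right to left:
  Position 5: 'b'
  Position 4: 'd'
  Position 3: 'g'
  Position 2: 'p'
  Position 1: 'f'
  Position 0: 'a'
Reversed: bdgpfa

bdgpfa


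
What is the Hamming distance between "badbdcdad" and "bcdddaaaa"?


Comparing "badbdcdad" and "bcdddaaaa" position by position:
  Position 0: 'b' vs 'b' => same
  Position 1: 'a' vs 'c' => differ
  Position 2: 'd' vs 'd' => same
  Position 3: 'b' vs 'd' => differ
  Position 4: 'd' vs 'd' => same
  Position 5: 'c' vs 'a' => differ
  Position 6: 'd' vs 'a' => differ
  Position 7: 'a' vs 'a' => same
  Position 8: 'd' vs 'a' => differ
Total differences (Hamming distance): 5

5


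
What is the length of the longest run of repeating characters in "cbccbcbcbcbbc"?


Input: "cbccbcbcbcbbc"
Scanning for longest run:
  Position 1 ('b'): new char, reset run to 1
  Position 2 ('c'): new char, reset run to 1
  Position 3 ('c'): continues run of 'c', length=2
  Position 4 ('b'): new char, reset run to 1
  Position 5 ('c'): new char, reset run to 1
  Position 6 ('b'): new char, reset run to 1
  Position 7 ('c'): new char, reset run to 1
  Position 8 ('b'): new char, reset run to 1
  Position 9 ('c'): new char, reset run to 1
  Position 10 ('b'): new char, reset run to 1
  Position 11 ('b'): continues run of 'b', length=2
  Position 12 ('c'): new char, reset run to 1
Longest run: 'c' with length 2

2


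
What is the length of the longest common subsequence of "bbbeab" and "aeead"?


LCS of "bbbeab" and "aeead"
DP table:
           a    e    e    a    d
      0    0    0    0    0    0
  b   0    0    0    0    0    0
  b   0    0    0    0    0    0
  b   0    0    0    0    0    0
  e   0    0    1    1    1    1
  a   0    1    1    1    2    2
  b   0    1    1    1    2    2
LCS length = dp[6][5] = 2

2
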